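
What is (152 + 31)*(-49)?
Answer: -8967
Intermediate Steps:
(152 + 31)*(-49) = 183*(-49) = -8967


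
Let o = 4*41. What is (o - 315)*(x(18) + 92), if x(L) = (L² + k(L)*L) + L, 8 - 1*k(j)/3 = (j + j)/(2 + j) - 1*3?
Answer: -702754/5 ≈ -1.4055e+5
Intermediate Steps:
k(j) = 33 - 6*j/(2 + j) (k(j) = 24 - 3*((j + j)/(2 + j) - 1*3) = 24 - 3*((2*j)/(2 + j) - 3) = 24 - 3*(2*j/(2 + j) - 3) = 24 - 3*(-3 + 2*j/(2 + j)) = 24 + (9 - 6*j/(2 + j)) = 33 - 6*j/(2 + j))
o = 164
x(L) = L + L² + 3*L*(22 + 9*L)/(2 + L) (x(L) = (L² + (3*(22 + 9*L)/(2 + L))*L) + L = (L² + 3*L*(22 + 9*L)/(2 + L)) + L = L + L² + 3*L*(22 + 9*L)/(2 + L))
(o - 315)*(x(18) + 92) = (164 - 315)*(18*(68 + 18² + 30*18)/(2 + 18) + 92) = -151*(18*(68 + 324 + 540)/20 + 92) = -151*(18*(1/20)*932 + 92) = -151*(4194/5 + 92) = -151*4654/5 = -702754/5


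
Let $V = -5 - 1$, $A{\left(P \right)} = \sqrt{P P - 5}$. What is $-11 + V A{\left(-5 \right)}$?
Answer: $-11 - 12 \sqrt{5} \approx -37.833$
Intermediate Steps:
$A{\left(P \right)} = \sqrt{-5 + P^{2}}$ ($A{\left(P \right)} = \sqrt{P^{2} - 5} = \sqrt{-5 + P^{2}}$)
$V = -6$ ($V = -5 - 1 = -6$)
$-11 + V A{\left(-5 \right)} = -11 - 6 \sqrt{-5 + \left(-5\right)^{2}} = -11 - 6 \sqrt{-5 + 25} = -11 - 6 \sqrt{20} = -11 - 6 \cdot 2 \sqrt{5} = -11 - 12 \sqrt{5}$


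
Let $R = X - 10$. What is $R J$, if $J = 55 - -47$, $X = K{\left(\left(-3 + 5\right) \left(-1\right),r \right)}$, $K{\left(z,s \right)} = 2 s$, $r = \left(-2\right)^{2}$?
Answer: $-204$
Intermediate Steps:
$r = 4$
$X = 8$ ($X = 2 \cdot 4 = 8$)
$R = -2$ ($R = 8 - 10 = -2$)
$J = 102$ ($J = 55 + 47 = 102$)
$R J = \left(-2\right) 102 = -204$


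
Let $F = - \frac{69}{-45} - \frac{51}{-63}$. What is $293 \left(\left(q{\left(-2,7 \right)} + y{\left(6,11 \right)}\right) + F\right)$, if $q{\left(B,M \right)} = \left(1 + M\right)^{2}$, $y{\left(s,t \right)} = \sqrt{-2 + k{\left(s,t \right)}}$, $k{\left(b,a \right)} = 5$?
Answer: $\frac{680346}{35} + 293 \sqrt{3} \approx 19946.0$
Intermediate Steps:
$y{\left(s,t \right)} = \sqrt{3}$ ($y{\left(s,t \right)} = \sqrt{-2 + 5} = \sqrt{3}$)
$F = \frac{82}{35}$ ($F = \left(-69\right) \left(- \frac{1}{45}\right) - - \frac{17}{21} = \frac{23}{15} + \frac{17}{21} = \frac{82}{35} \approx 2.3429$)
$293 \left(\left(q{\left(-2,7 \right)} + y{\left(6,11 \right)}\right) + F\right) = 293 \left(\left(\left(1 + 7\right)^{2} + \sqrt{3}\right) + \frac{82}{35}\right) = 293 \left(\left(8^{2} + \sqrt{3}\right) + \frac{82}{35}\right) = 293 \left(\left(64 + \sqrt{3}\right) + \frac{82}{35}\right) = 293 \left(\frac{2322}{35} + \sqrt{3}\right) = \frac{680346}{35} + 293 \sqrt{3}$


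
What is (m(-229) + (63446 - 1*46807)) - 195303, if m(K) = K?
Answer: -178893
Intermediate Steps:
(m(-229) + (63446 - 1*46807)) - 195303 = (-229 + (63446 - 1*46807)) - 195303 = (-229 + (63446 - 46807)) - 195303 = (-229 + 16639) - 195303 = 16410 - 195303 = -178893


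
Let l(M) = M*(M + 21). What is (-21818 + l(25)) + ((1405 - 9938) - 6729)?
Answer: -35930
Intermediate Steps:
l(M) = M*(21 + M)
(-21818 + l(25)) + ((1405 - 9938) - 6729) = (-21818 + 25*(21 + 25)) + ((1405 - 9938) - 6729) = (-21818 + 25*46) + (-8533 - 6729) = (-21818 + 1150) - 15262 = -20668 - 15262 = -35930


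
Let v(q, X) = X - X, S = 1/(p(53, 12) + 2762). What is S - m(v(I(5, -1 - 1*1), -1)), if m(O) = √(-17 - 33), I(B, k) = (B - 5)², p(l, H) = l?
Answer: 1/2815 - 5*I*√2 ≈ 0.00035524 - 7.0711*I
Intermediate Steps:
S = 1/2815 (S = 1/(53 + 2762) = 1/2815 ≈ 0.00035524)
I(B, k) = (-5 + B)²
v(q, X) = 0
m(O) = 5*I*√2 (m(O) = √(-50) = 5*I*√2)
S - m(v(I(5, -1 - 1*1), -1)) = 1/2815 - 5*I*√2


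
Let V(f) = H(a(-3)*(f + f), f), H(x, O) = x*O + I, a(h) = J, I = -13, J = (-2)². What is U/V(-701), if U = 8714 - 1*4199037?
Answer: -4190323/3931195 ≈ -1.0659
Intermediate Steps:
J = 4
U = -4190323 (U = 8714 - 4199037 = -4190323)
a(h) = 4
H(x, O) = -13 + O*x (H(x, O) = x*O - 13 = O*x - 13 = -13 + O*x)
V(f) = -13 + 8*f² (V(f) = -13 + f*(4*(f + f)) = -13 + f*(4*(2*f)) = -13 + f*(8*f) = -13 + 8*f²)
U/V(-701) = -4190323/(-13 + 8*(-701)²) = -4190323/(-13 + 8*491401) = -4190323/(-13 + 3931208) = -4190323/3931195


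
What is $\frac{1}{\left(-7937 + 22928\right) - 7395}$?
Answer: $\frac{1}{7596} \approx 0.00013165$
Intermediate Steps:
$\frac{1}{\left(-7937 + 22928\right) - 7395} = \frac{1}{14991 - 7395} = \frac{1}{7596}$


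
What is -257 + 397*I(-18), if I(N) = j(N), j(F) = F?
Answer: -7403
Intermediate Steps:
I(N) = N
-257 + 397*I(-18) = -257 + 397*(-18) = -257 - 7146 = -7403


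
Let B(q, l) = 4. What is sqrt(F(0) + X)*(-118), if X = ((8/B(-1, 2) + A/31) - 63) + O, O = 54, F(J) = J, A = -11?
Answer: -236*I*sqrt(1767)/31 ≈ -320.01*I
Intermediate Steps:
X = -228/31 (X = ((8/4 - 11/31) - 63) + 54 = ((8*(1/4) - 11*1/31) - 63) + 54 = ((2 - 11/31) - 63) + 54 = (51/31 - 63) + 54 = -1902/31 + 54 = -228/31 ≈ -7.3548)
sqrt(F(0) + X)*(-118) = sqrt(0 - 228/31)*(-118) = sqrt(-228/31)*(-118) = (2*I*sqrt(1767)/31)*(-118) = -236*I*sqrt(1767)/31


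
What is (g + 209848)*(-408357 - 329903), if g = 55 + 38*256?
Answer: -162144782060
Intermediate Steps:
g = 9783 (g = 55 + 9728 = 9783)
(g + 209848)*(-408357 - 329903) = (9783 + 209848)*(-408357 - 329903) = 219631*(-738260) = -162144782060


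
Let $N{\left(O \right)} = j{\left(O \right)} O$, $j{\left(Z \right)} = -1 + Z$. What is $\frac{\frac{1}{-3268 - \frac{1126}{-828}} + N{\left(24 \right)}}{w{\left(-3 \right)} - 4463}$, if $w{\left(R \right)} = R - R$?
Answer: $- \frac{746518314}{6035712107} \approx -0.12368$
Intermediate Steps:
$w{\left(R \right)} = 0$
$N{\left(O \right)} = O \left(-1 + O\right)$ ($N{\left(O \right)} = \left(-1 + O\right) O = O \left(-1 + O\right)$)
$\frac{\frac{1}{-3268 - \frac{1126}{-828}} + N{\left(24 \right)}}{w{\left(-3 \right)} - 4463} = \frac{\frac{1}{-3268 - \frac{1126}{-828}} + 24 \left(-1 + 24\right)}{0 - 4463} = \frac{\frac{1}{-3268 - - \frac{563}{414}} + 24 \cdot 23}{-4463} = \left(\frac{1}{-3268 + \frac{563}{414}} + 552\right) \left(- \frac{1}{4463}\right) = \left(\frac{1}{- \frac{1352389}{414}} + 552\right) \left(- \frac{1}{4463}\right) = \left(- \frac{414}{1352389} + 552\right) \left(- \frac{1}{4463}\right) = \frac{746518314}{1352389} \left(- \frac{1}{4463}\right) = - \frac{746518314}{6035712107}$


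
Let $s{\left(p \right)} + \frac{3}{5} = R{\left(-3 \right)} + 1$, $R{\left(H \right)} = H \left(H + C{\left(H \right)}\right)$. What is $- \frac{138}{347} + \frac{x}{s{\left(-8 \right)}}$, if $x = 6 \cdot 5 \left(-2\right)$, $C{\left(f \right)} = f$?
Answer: $- \frac{29199}{7981} \approx -3.6586$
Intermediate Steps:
$x = -60$ ($x = 30 \left(-2\right) = -60$)
$R{\left(H \right)} = 2 H^{2}$ ($R{\left(H \right)} = H \left(H + H\right) = H 2 H = 2 H^{2}$)
$s{\left(p \right)} = \frac{92}{5}$ ($s{\left(p \right)} = - \frac{3}{5} + \left(2 \left(-3\right)^{2} + 1\right) = - \frac{3}{5} + \left(2 \cdot 9 + 1\right) = - \frac{3}{5} + \left(18 + 1\right) = - \frac{3}{5} + 19 = \frac{92}{5}$)
$- \frac{138}{347} + \frac{x}{s{\left(-8 \right)}} = - \frac{138}{347} - \frac{60}{\frac{92}{5}} = \left(-138\right) \frac{1}{347} - \frac{75}{23} = - \frac{138}{347} - \frac{75}{23} = - \frac{29199}{7981}$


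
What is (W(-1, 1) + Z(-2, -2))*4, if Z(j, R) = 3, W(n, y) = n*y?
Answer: 8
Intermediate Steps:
(W(-1, 1) + Z(-2, -2))*4 = (-1*1 + 3)*4 = (-1 + 3)*4 = 2*4 = 8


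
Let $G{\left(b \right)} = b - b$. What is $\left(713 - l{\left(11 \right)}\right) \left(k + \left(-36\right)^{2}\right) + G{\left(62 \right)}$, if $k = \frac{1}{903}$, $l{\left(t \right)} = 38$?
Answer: $\frac{263315025}{301} \approx 8.748 \cdot 10^{5}$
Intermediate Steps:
$G{\left(b \right)} = 0$
$k = \frac{1}{903} \approx 0.0011074$
$\left(713 - l{\left(11 \right)}\right) \left(k + \left(-36\right)^{2}\right) + G{\left(62 \right)} = \left(713 - 38\right) \left(\frac{1}{903} + \left(-36\right)^{2}\right) + 0 = \left(713 - 38\right) \left(\frac{1}{903} + 1296\right) + 0 = 675 \cdot \frac{1170289}{903} + 0 = \frac{263315025}{301} + 0 = \frac{263315025}{301}$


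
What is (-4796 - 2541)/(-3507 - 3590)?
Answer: 7337/7097 ≈ 1.0338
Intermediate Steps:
(-4796 - 2541)/(-3507 - 3590) = -7337/(-7097) = -7337*(-1/7097) = 7337/7097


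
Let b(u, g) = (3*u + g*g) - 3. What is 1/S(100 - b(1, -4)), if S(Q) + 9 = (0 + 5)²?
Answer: 1/16 ≈ 0.062500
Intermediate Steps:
b(u, g) = -3 + g² + 3*u (b(u, g) = (3*u + g²) - 3 = (g² + 3*u) - 3 = -3 + g² + 3*u)
S(Q) = 16 (S(Q) = -9 + (0 + 5)² = -9 + 5² = -9 + 25 = 16)
1/S(100 - b(1, -4)) = 1/16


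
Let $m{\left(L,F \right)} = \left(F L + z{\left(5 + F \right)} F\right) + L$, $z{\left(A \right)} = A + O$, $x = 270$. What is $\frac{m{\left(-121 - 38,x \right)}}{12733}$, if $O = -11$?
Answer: $\frac{28191}{12733} \approx 2.214$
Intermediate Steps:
$z{\left(A \right)} = -11 + A$ ($z{\left(A \right)} = A - 11 = -11 + A$)
$m{\left(L,F \right)} = L + F L + F \left(-6 + F\right)$ ($m{\left(L,F \right)} = \left(F L + \left(-11 + \left(5 + F\right)\right) F\right) + L = \left(F L + \left(-6 + F\right) F\right) + L = \left(F L + F \left(-6 + F\right)\right) + L = L + F L + F \left(-6 + F\right)$)
$\frac{m{\left(-121 - 38,x \right)}}{12733} = \frac{\left(-121 - 38\right) + 270 \left(-121 - 38\right) + 270 \left(-6 + 270\right)}{12733} = \left(-159 + 270 \left(-159\right) + 270 \cdot 264\right) \frac{1}{12733} = \left(-159 - 42930 + 71280\right) \frac{1}{12733} = 28191 \cdot \frac{1}{12733} = \frac{28191}{12733}$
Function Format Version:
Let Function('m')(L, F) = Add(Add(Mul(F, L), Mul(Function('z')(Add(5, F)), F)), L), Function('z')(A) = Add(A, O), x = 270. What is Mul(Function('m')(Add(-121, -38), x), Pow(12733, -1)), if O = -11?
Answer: Rational(28191, 12733) ≈ 2.2140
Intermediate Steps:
Function('z')(A) = Add(-11, A) (Function('z')(A) = Add(A, -11) = Add(-11, A))
Function('m')(L, F) = Add(L, Mul(F, L), Mul(F, Add(-6, F))) (Function('m')(L, F) = Add(Add(Mul(F, L), Mul(Add(-11, Add(5, F)), F)), L) = Add(Add(Mul(F, L), Mul(Add(-6, F), F)), L) = Add(Add(Mul(F, L), Mul(F, Add(-6, F))), L) = Add(L, Mul(F, L), Mul(F, Add(-6, F))))
Mul(Function('m')(Add(-121, -38), x), Pow(12733, -1)) = Mul(Add(Add(-121, -38), Mul(270, Add(-121, -38)), Mul(270, Add(-6, 270))), Pow(12733, -1)) = Mul(Add(-159, Mul(270, -159), Mul(270, 264)), Rational(1, 12733)) = Mul(Add(-159, -42930, 71280), Rational(1, 12733)) = Mul(28191, Rational(1, 12733)) = Rational(28191, 12733)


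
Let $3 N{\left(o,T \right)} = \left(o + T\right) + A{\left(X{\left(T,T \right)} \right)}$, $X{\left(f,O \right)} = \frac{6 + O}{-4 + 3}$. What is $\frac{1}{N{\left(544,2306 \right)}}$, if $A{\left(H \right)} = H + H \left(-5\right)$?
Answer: $\frac{3}{12098} \approx 0.00024797$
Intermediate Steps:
$X{\left(f,O \right)} = -6 - O$ ($X{\left(f,O \right)} = \frac{6 + O}{-1} = \left(6 + O\right) \left(-1\right) = -6 - O$)
$A{\left(H \right)} = - 4 H$ ($A{\left(H \right)} = H - 5 H = - 4 H$)
$N{\left(o,T \right)} = 8 + \frac{o}{3} + \frac{5 T}{3}$ ($N{\left(o,T \right)} = \frac{\left(o + T\right) - 4 \left(-6 - T\right)}{3} = \frac{\left(T + o\right) + \left(24 + 4 T\right)}{3} = \frac{24 + o + 5 T}{3} = 8 + \frac{o}{3} + \frac{5 T}{3}$)
$\frac{1}{N{\left(544,2306 \right)}} = \frac{1}{8 + \frac{1}{3} \cdot 544 + \frac{5}{3} \cdot 2306} = \frac{1}{8 + \frac{544}{3} + \frac{11530}{3}} = \frac{1}{\frac{12098}{3}} = \frac{3}{12098}$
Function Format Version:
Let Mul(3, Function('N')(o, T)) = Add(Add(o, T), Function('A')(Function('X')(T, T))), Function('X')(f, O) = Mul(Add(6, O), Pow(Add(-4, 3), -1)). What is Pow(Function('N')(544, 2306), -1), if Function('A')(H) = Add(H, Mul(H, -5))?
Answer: Rational(3, 12098) ≈ 0.00024797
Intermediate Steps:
Function('X')(f, O) = Add(-6, Mul(-1, O)) (Function('X')(f, O) = Mul(Add(6, O), Pow(-1, -1)) = Mul(Add(6, O), -1) = Add(-6, Mul(-1, O)))
Function('A')(H) = Mul(-4, H) (Function('A')(H) = Add(H, Mul(-5, H)) = Mul(-4, H))
Function('N')(o, T) = Add(8, Mul(Rational(1, 3), o), Mul(Rational(5, 3), T)) (Function('N')(o, T) = Mul(Rational(1, 3), Add(Add(o, T), Mul(-4, Add(-6, Mul(-1, T))))) = Mul(Rational(1, 3), Add(Add(T, o), Add(24, Mul(4, T)))) = Mul(Rational(1, 3), Add(24, o, Mul(5, T))) = Add(8, Mul(Rational(1, 3), o), Mul(Rational(5, 3), T)))
Pow(Function('N')(544, 2306), -1) = Pow(Add(8, Mul(Rational(1, 3), 544), Mul(Rational(5, 3), 2306)), -1) = Pow(Add(8, Rational(544, 3), Rational(11530, 3)), -1) = Pow(Rational(12098, 3), -1) = Rational(3, 12098)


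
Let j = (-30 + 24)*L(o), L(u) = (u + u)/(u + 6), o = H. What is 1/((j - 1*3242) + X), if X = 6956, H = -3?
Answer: 1/3726 ≈ 0.00026838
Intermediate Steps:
o = -3
L(u) = 2*u/(6 + u) (L(u) = (2*u)/(6 + u) = 2*u/(6 + u))
j = 12 (j = (-30 + 24)*(2*(-3)/(6 - 3)) = -12*(-3)/3 = -6*(-2) = 12)
1/((j - 1*3242) + X) = 1/((12 - 1*3242) + 6956) = 1/((12 - 3242) + 6956) = 1/(-3230 + 6956) = 1/3726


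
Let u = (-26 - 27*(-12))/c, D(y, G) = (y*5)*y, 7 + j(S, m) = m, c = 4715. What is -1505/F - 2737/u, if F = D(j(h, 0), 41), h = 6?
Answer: -90347499/2086 ≈ -43311.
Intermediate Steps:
j(S, m) = -7 + m
D(y, G) = 5*y² (D(y, G) = (5*y)*y = 5*y²)
F = 245 (F = 5*(-7 + 0)² = 5*(-7)² = 5*49 = 245)
u = 298/4715 (u = (-26 - 27*(-12))/4715 = (-26 + 324)*(1/4715) = 298*(1/4715) = 298/4715 ≈ 0.063203)
-1505/F - 2737/u = -1505/245 - 2737/298/4715 = -1505*1/245 - 2737*4715/298 = -43/7 - 12904955/298 = -90347499/2086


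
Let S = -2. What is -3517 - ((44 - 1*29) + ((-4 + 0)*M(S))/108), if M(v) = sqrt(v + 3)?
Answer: -95363/27 ≈ -3532.0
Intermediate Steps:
M(v) = sqrt(3 + v)
-3517 - ((44 - 1*29) + ((-4 + 0)*M(S))/108) = -3517 - ((44 - 1*29) + ((-4 + 0)*sqrt(3 - 2))/108) = -3517 - ((44 - 29) + (-4*sqrt(1))/108) = -3517 - (15 + (-4*1)/108) = -3517 - (15 + (1/108)*(-4)) = -3517 - (15 - 1/27) = -3517 - 1*404/27 = -3517 - 404/27 = -95363/27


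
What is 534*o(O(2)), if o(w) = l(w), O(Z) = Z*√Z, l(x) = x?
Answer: 1068*√2 ≈ 1510.4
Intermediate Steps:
O(Z) = Z^(3/2)
o(w) = w
534*o(O(2)) = 534*2^(3/2) = 534*(2*√2) = 1068*√2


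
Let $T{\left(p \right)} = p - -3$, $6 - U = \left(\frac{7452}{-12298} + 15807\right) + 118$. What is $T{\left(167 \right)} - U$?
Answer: $\frac{98927535}{6149} \approx 16088.0$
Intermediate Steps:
$U = - \frac{97882205}{6149}$ ($U = 6 - \left(\left(\frac{7452}{-12298} + 15807\right) + 118\right) = 6 - \left(\left(7452 \left(- \frac{1}{12298}\right) + 15807\right) + 118\right) = 6 - \left(\left(- \frac{3726}{6149} + 15807\right) + 118\right) = 6 - \left(\frac{97193517}{6149} + 118\right) = 6 - \frac{97919099}{6149} = - \frac{97882205}{6149} \approx -15918.0$)
$T{\left(p \right)} = 3 + p$ ($T{\left(p \right)} = p + 3 = 3 + p$)
$T{\left(167 \right)} - U = \left(3 + 167\right) - - \frac{97882205}{6149} = 170 + \frac{97882205}{6149} = \frac{98927535}{6149}$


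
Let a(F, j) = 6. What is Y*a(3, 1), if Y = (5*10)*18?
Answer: 5400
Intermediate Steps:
Y = 900 (Y = 50*18 = 900)
Y*a(3, 1) = 900*6 = 5400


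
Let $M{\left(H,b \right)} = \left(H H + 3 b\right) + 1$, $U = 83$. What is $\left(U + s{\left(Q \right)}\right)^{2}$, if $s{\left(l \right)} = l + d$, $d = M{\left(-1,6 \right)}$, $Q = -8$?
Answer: $9025$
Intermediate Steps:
$M{\left(H,b \right)} = 1 + H^{2} + 3 b$ ($M{\left(H,b \right)} = \left(H^{2} + 3 b\right) + 1 = 1 + H^{2} + 3 b$)
$d = 20$ ($d = 1 + \left(-1\right)^{2} + 3 \cdot 6 = 1 + 1 + 18 = 20$)
$s{\left(l \right)} = 20 + l$ ($s{\left(l \right)} = l + 20 = 20 + l$)
$\left(U + s{\left(Q \right)}\right)^{2} = \left(83 + \left(20 - 8\right)\right)^{2} = \left(83 + 12\right)^{2} = 95^{2} = 9025$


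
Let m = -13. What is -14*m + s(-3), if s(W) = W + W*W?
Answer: 188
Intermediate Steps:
s(W) = W + W**2
-14*m + s(-3) = -14*(-13) - 3*(1 - 3) = 182 - 3*(-2) = 182 + 6 = 188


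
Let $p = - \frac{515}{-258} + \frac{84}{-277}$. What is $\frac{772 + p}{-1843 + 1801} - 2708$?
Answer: $- \frac{8183549711}{3001572} \approx -2726.4$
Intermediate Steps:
$p = \frac{120983}{71466}$ ($p = \left(-515\right) \left(- \frac{1}{258}\right) + 84 \left(- \frac{1}{277}\right) = \frac{515}{258} - \frac{84}{277} = \frac{120983}{71466} \approx 1.6929$)
$\frac{772 + p}{-1843 + 1801} - 2708 = \frac{772 + \frac{120983}{71466}}{-1843 + 1801} - 2708 = \frac{55292735}{71466 \left(-42\right)} - 2708 = \frac{55292735}{71466} \left(- \frac{1}{42}\right) - 2708 = - \frac{55292735}{3001572} - 2708 = - \frac{8183549711}{3001572}$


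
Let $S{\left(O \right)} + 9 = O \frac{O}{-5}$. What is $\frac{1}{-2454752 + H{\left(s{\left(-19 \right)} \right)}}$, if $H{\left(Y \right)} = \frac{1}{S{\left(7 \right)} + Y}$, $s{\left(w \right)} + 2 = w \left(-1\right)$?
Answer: $- \frac{9}{22092773} \approx -4.0737 \cdot 10^{-7}$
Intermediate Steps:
$S{\left(O \right)} = -9 - \frac{O^{2}}{5}$ ($S{\left(O \right)} = -9 + O \frac{O}{-5} = -9 + O O \left(- \frac{1}{5}\right) = -9 + O \left(- \frac{O}{5}\right) = -9 - \frac{O^{2}}{5}$)
$s{\left(w \right)} = -2 - w$ ($s{\left(w \right)} = -2 + w \left(-1\right) = -2 - w$)
$H{\left(Y \right)} = \frac{1}{- \frac{94}{5} + Y}$ ($H{\left(Y \right)} = \frac{1}{\left(-9 - \frac{7^{2}}{5}\right) + Y} = \frac{1}{\left(-9 - \frac{49}{5}\right) + Y} = \frac{1}{- \frac{94}{5} + Y}$)
$\frac{1}{-2454752 + H{\left(s{\left(-19 \right)} \right)}} = \frac{1}{-2454752 + \frac{5}{-94 + 5 \left(-2 - -19\right)}} = \frac{1}{-2454752 + \frac{5}{-94 + 5 \left(-2 + 19\right)}} = \frac{1}{-2454752 + \frac{5}{-94 + 5 \cdot 17}} = \frac{1}{-2454752 + \frac{5}{-94 + 85}} = \frac{1}{-2454752 + \frac{5}{-9}} = \frac{1}{-2454752 + 5 \left(- \frac{1}{9}\right)} = \frac{1}{-2454752 - \frac{5}{9}} = \frac{1}{- \frac{22092773}{9}} = - \frac{9}{22092773}$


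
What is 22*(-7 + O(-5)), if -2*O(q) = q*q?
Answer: -429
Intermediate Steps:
O(q) = -q²/2 (O(q) = -q*q/2 = -q²/2)
22*(-7 + O(-5)) = 22*(-7 - ½*(-5)²) = 22*(-7 - ½*25) = 22*(-7 - 25/2) = 22*(-39/2) = -429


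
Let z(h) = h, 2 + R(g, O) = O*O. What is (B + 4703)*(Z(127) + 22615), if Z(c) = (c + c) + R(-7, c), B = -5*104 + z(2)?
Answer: 163198260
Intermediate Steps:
R(g, O) = -2 + O² (R(g, O) = -2 + O*O = -2 + O²)
B = -518 (B = -5*104 + 2 = -520 + 2 = -518)
Z(c) = -2 + c² + 2*c (Z(c) = (c + c) + (-2 + c²) = 2*c + (-2 + c²) = -2 + c² + 2*c)
(B + 4703)*(Z(127) + 22615) = (-518 + 4703)*((-2 + 127² + 2*127) + 22615) = 4185*((-2 + 16129 + 254) + 22615) = 4185*(16381 + 22615) = 4185*38996 = 163198260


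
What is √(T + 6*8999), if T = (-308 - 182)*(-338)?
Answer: √219614 ≈ 468.63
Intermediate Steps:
T = 165620 (T = -490*(-338) = 165620)
√(T + 6*8999) = √(165620 + 6*8999) = √(165620 + 53994) = √219614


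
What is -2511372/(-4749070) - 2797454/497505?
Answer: -1203588474092/236268607035 ≈ -5.0942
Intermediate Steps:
-2511372/(-4749070) - 2797454/497505 = -2511372*(-1/4749070) - 2797454*1/497505 = 1255686/2374535 - 2797454/497505 = -1203588474092/236268607035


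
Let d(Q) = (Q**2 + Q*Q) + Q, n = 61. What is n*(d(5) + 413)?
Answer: 28548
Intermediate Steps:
d(Q) = Q + 2*Q**2 (d(Q) = (Q**2 + Q**2) + Q = 2*Q**2 + Q = Q + 2*Q**2)
n*(d(5) + 413) = 61*(5*(1 + 2*5) + 413) = 61*(5*(1 + 10) + 413) = 61*(5*11 + 413) = 61*(55 + 413) = 61*468 = 28548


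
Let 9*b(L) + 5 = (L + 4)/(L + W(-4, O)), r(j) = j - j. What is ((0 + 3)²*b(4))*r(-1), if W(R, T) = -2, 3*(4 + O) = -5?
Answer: 0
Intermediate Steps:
O = -17/3 (O = -4 + (⅓)*(-5) = -4 - 5/3 = -17/3 ≈ -5.6667)
r(j) = 0
b(L) = -5/9 + (4 + L)/(9*(-2 + L)) (b(L) = -5/9 + ((L + 4)/(L - 2))/9 = -5/9 + ((4 + L)/(-2 + L))/9 = -5/9 + (4 + L)/(9*(-2 + L)))
((0 + 3)²*b(4))*r(-1) = ((0 + 3)²*(2*(7 - 2*4)/(9*(-2 + 4))))*0 = (3²*((2/9)*(7 - 8)/2))*0 = (9*((2/9)*(½)*(-1)))*0 = (9*(-⅑))*0 = -1*0 = 0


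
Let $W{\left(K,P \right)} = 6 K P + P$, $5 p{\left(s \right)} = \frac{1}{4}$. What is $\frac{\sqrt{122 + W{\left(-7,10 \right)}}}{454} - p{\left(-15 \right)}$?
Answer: $- \frac{1}{20} + \frac{6 i \sqrt{2}}{227} \approx -0.05 + 0.03738 i$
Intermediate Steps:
$p{\left(s \right)} = \frac{1}{20}$ ($p{\left(s \right)} = \frac{1}{5 \cdot 4} = \frac{1}{5} \cdot \frac{1}{4} = \frac{1}{20}$)
$W{\left(K,P \right)} = P + 6 K P$ ($W{\left(K,P \right)} = 6 K P + P = P + 6 K P$)
$\frac{\sqrt{122 + W{\left(-7,10 \right)}}}{454} - p{\left(-15 \right)} = \frac{\sqrt{122 + 10 \left(1 + 6 \left(-7\right)\right)}}{454} - \frac{1}{20} = \sqrt{122 + 10 \left(1 - 42\right)} \frac{1}{454} - \frac{1}{20} = \sqrt{122 + 10 \left(-41\right)} \frac{1}{454} - \frac{1}{20} = \sqrt{122 - 410} \cdot \frac{1}{454} - \frac{1}{20} = \sqrt{-288} \cdot \frac{1}{454} - \frac{1}{20} = 12 i \sqrt{2} \cdot \frac{1}{454} - \frac{1}{20} = \frac{6 i \sqrt{2}}{227} - \frac{1}{20} = - \frac{1}{20} + \frac{6 i \sqrt{2}}{227}$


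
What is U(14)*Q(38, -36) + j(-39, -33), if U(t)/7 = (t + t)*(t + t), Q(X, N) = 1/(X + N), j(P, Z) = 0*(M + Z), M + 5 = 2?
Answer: 2744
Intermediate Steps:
M = -3 (M = -5 + 2 = -3)
j(P, Z) = 0 (j(P, Z) = 0*(-3 + Z) = 0)
Q(X, N) = 1/(N + X)
U(t) = 28*t**2 (U(t) = 7*((t + t)*(t + t)) = 7*((2*t)*(2*t)) = 7*(4*t**2) = 28*t**2)
U(14)*Q(38, -36) + j(-39, -33) = (28*14**2)/(-36 + 38) + 0 = (28*196)/2 + 0 = 5488*(1/2) + 0 = 2744 + 0 = 2744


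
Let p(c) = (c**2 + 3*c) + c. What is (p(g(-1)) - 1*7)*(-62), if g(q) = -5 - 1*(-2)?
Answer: 620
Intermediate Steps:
g(q) = -3 (g(q) = -5 + 2 = -3)
p(c) = c**2 + 4*c
(p(g(-1)) - 1*7)*(-62) = (-3*(4 - 3) - 1*7)*(-62) = (-3*1 - 7)*(-62) = (-3 - 7)*(-62) = -10*(-62) = 620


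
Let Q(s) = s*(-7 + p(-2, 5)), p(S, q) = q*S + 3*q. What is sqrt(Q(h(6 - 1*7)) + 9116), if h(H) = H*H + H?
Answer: 2*sqrt(2279) ≈ 95.478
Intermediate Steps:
h(H) = H + H**2 (h(H) = H**2 + H = H + H**2)
p(S, q) = 3*q + S*q (p(S, q) = S*q + 3*q = 3*q + S*q)
Q(s) = -2*s (Q(s) = s*(-7 + 5*(3 - 2)) = s*(-7 + 5*1) = s*(-7 + 5) = s*(-2) = -2*s)
sqrt(Q(h(6 - 1*7)) + 9116) = sqrt(-2*(6 - 1*7)*(1 + (6 - 1*7)) + 9116) = sqrt(-2*(6 - 7)*(1 + (6 - 7)) + 9116) = sqrt(-(-2)*(1 - 1) + 9116) = sqrt(-(-2)*0 + 9116) = sqrt(-2*0 + 9116) = sqrt(0 + 9116) = sqrt(9116) = 2*sqrt(2279)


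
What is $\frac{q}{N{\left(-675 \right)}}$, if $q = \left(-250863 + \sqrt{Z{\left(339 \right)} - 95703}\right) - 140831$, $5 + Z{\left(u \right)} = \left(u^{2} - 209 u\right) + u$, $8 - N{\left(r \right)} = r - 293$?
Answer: $- \frac{195847}{488} + \frac{i \sqrt{51299}}{976} \approx -401.33 + 0.23206 i$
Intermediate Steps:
$N{\left(r \right)} = 301 - r$ ($N{\left(r \right)} = 8 - \left(r - 293\right) = 8 - \left(-293 + r\right) = 301 - r$)
$Z{\left(u \right)} = -5 + u^{2} - 208 u$ ($Z{\left(u \right)} = -5 + \left(\left(u^{2} - 209 u\right) + u\right) = -5 + \left(u^{2} - 208 u\right) = -5 + u^{2} - 208 u$)
$q = -391694 + i \sqrt{51299}$ ($q = \left(-250863 + \sqrt{\left(-5 + 339^{2} - 70512\right) - 95703}\right) - 140831 = \left(-250863 + \sqrt{\left(-5 + 114921 - 70512\right) - 95703}\right) - 140831 = \left(-250863 + \sqrt{44404 - 95703}\right) - 140831 = \left(-250863 + \sqrt{-51299}\right) - 140831 = \left(-250863 + i \sqrt{51299}\right) - 140831 = -391694 + i \sqrt{51299} \approx -3.9169 \cdot 10^{5} + 226.49 i$)
$\frac{q}{N{\left(-675 \right)}} = \frac{-391694 + i \sqrt{51299}}{301 - -675} = \frac{-391694 + i \sqrt{51299}}{301 + 675} = \frac{-391694 + i \sqrt{51299}}{976} = \left(-391694 + i \sqrt{51299}\right) \frac{1}{976} = - \frac{195847}{488} + \frac{i \sqrt{51299}}{976}$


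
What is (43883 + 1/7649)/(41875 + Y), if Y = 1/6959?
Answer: 1167932686106/1114490377887 ≈ 1.0480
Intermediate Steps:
Y = 1/6959 ≈ 0.00014370
(43883 + 1/7649)/(41875 + Y) = (43883 + 1/7649)/(41875 + 1/6959) = (43883 + 1/7649)/(291408126/6959) = (335661068/7649)*(6959/291408126) = 1167932686106/1114490377887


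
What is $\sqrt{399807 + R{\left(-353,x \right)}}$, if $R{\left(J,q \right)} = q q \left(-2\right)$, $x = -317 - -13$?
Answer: $5 \sqrt{8599} \approx 463.65$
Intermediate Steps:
$x = -304$ ($x = -317 + 13 = -304$)
$R{\left(J,q \right)} = - 2 q^{2}$ ($R{\left(J,q \right)} = q^{2} \left(-2\right) = - 2 q^{2}$)
$\sqrt{399807 + R{\left(-353,x \right)}} = \sqrt{399807 - 2 \left(-304\right)^{2}} = \sqrt{399807 - 184832} = \sqrt{214975} = 5 \sqrt{8599}$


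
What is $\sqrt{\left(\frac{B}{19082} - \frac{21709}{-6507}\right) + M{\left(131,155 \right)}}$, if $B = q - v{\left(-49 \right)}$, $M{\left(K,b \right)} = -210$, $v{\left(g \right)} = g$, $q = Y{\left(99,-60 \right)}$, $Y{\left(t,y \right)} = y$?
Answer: $\frac{i \sqrt{354023749295363994}}{41388858} \approx 14.376 i$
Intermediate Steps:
$q = -60$
$B = -11$ ($B = -60 - -49 = -60 + 49 = -11$)
$\sqrt{\left(\frac{B}{19082} - \frac{21709}{-6507}\right) + M{\left(131,155 \right)}} = \sqrt{\left(- \frac{11}{19082} - \frac{21709}{-6507}\right) - 210} = \sqrt{\left(\left(-11\right) \frac{1}{19082} - - \frac{21709}{6507}\right) - 210} = \sqrt{\left(- \frac{11}{19082} + \frac{21709}{6507}\right) - 210} = \sqrt{\frac{414179561}{124166574} - 210} = \sqrt{- \frac{25660800979}{124166574}} = \frac{i \sqrt{354023749295363994}}{41388858}$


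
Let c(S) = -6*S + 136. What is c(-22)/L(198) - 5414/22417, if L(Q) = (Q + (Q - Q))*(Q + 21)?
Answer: -114377056/486022977 ≈ -0.23533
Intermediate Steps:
L(Q) = Q*(21 + Q) (L(Q) = (Q + 0)*(21 + Q) = Q*(21 + Q))
c(S) = 136 - 6*S
c(-22)/L(198) - 5414/22417 = (136 - 6*(-22))/((198*(21 + 198))) - 5414/22417 = (136 + 132)/((198*219)) - 5414*1/22417 = 268/43362 - 5414/22417 = 268*(1/43362) - 5414/22417 = 134/21681 - 5414/22417 = -114377056/486022977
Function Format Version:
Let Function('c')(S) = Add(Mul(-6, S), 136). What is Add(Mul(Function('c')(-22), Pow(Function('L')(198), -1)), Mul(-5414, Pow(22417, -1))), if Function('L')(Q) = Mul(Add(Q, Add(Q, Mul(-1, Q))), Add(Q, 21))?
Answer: Rational(-114377056, 486022977) ≈ -0.23533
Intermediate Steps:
Function('L')(Q) = Mul(Q, Add(21, Q)) (Function('L')(Q) = Mul(Add(Q, 0), Add(21, Q)) = Mul(Q, Add(21, Q)))
Function('c')(S) = Add(136, Mul(-6, S))
Add(Mul(Function('c')(-22), Pow(Function('L')(198), -1)), Mul(-5414, Pow(22417, -1))) = Add(Mul(Add(136, Mul(-6, -22)), Pow(Mul(198, Add(21, 198)), -1)), Mul(-5414, Pow(22417, -1))) = Add(Mul(Add(136, 132), Pow(Mul(198, 219), -1)), Mul(-5414, Rational(1, 22417))) = Add(Mul(268, Pow(43362, -1)), Rational(-5414, 22417)) = Add(Mul(268, Rational(1, 43362)), Rational(-5414, 22417)) = Add(Rational(134, 21681), Rational(-5414, 22417)) = Rational(-114377056, 486022977)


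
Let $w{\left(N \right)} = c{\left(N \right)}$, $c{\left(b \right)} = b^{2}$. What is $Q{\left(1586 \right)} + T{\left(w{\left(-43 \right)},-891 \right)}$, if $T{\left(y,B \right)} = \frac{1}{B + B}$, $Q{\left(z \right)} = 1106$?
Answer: $\frac{1970891}{1782} \approx 1106.0$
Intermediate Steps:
$w{\left(N \right)} = N^{2}$
$T{\left(y,B \right)} = \frac{1}{2 B}$
$Q{\left(1586 \right)} + T{\left(w{\left(-43 \right)},-891 \right)} = 1106 + \frac{1}{2 \left(-891\right)} = 1106 + \frac{1}{2} \left(- \frac{1}{891}\right) = 1106 - \frac{1}{1782} = \frac{1970891}{1782}$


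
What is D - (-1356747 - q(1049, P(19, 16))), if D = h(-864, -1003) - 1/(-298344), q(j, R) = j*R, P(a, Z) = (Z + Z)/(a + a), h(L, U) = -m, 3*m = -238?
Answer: 7696226321963/5668536 ≈ 1.3577e+6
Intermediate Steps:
m = -238/3 (m = (⅓)*(-238) = -238/3 ≈ -79.333)
h(L, U) = 238/3 (h(L, U) = -1*(-238/3) = 238/3)
P(a, Z) = Z/a (P(a, Z) = (2*Z)/((2*a)) = (2*Z)*(1/(2*a)) = Z/a)
q(j, R) = R*j
D = 23668625/298344 (D = 238/3 - 1/(-298344) = 238/3 - 1*(-1/298344) = 238/3 + 1/298344 = 23668625/298344 ≈ 79.333)
D - (-1356747 - q(1049, P(19, 16))) = 23668625/298344 - (-1356747 - 16/19*1049) = 23668625/298344 - (-1356747 - 16*(1/19)*1049) = 23668625/298344 - (-1356747 - 16*1049/19) = 23668625/298344 - (-1356747 - 1*16784/19) = 23668625/298344 - (-1356747 - 16784/19) = 23668625/298344 - 1*(-25794977/19) = 23668625/298344 + 25794977/19 = 7696226321963/5668536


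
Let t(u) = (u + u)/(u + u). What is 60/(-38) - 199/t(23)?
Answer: -3811/19 ≈ -200.58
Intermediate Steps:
t(u) = 1 (t(u) = (2*u)/((2*u)) = (2*u)*(1/(2*u)) = 1)
60/(-38) - 199/t(23) = 60/(-38) - 199/1 = 60*(-1/38) - 199*1 = -30/19 - 199 = -3811/19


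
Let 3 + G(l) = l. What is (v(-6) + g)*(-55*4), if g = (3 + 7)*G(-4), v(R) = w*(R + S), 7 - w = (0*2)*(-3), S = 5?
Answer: 16940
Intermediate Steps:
G(l) = -3 + l
w = 7 (w = 7 - 0*2*(-3) = 7 - 0*(-3) = 7 - 1*0 = 7 + 0 = 7)
v(R) = 35 + 7*R (v(R) = 7*(R + 5) = 7*(5 + R) = 35 + 7*R)
g = -70 (g = (3 + 7)*(-3 - 4) = 10*(-7) = -70)
(v(-6) + g)*(-55*4) = ((35 + 7*(-6)) - 70)*(-55*4) = ((35 - 42) - 70)*(-220) = (-7 - 70)*(-220) = -77*(-220) = 16940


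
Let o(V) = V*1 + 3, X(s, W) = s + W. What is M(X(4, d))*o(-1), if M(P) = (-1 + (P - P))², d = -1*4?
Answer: 2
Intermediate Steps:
d = -4
X(s, W) = W + s
o(V) = 3 + V (o(V) = V + 3 = 3 + V)
M(P) = 1 (M(P) = (-1 + 0)² = (-1)² = 1)
M(X(4, d))*o(-1) = 1*(3 - 1) = 1*2 = 2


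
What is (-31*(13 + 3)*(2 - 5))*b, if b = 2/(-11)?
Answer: -2976/11 ≈ -270.55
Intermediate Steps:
b = -2/11 (b = 2*(-1/11) = -2/11 ≈ -0.18182)
(-31*(13 + 3)*(2 - 5))*b = -31*(13 + 3)*(2 - 5)*(-2/11) = -496*(-3)*(-2/11) = -31*(-48)*(-2/11) = 1488*(-2/11) = -2976/11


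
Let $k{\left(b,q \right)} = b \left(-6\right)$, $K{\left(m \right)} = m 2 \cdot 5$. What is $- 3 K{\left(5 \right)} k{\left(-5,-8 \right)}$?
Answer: $-4500$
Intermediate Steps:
$K{\left(m \right)} = 10 m$ ($K{\left(m \right)} = 2 m 5 = 10 m$)
$k{\left(b,q \right)} = - 6 b$
$- 3 K{\left(5 \right)} k{\left(-5,-8 \right)} = - 3 \cdot 10 \cdot 5 \left(\left(-6\right) \left(-5\right)\right) = \left(-3\right) 50 \cdot 30 = \left(-150\right) 30 = -4500$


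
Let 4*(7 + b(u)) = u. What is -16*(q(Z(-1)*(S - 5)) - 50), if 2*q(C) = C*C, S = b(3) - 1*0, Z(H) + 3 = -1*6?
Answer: -162425/2 ≈ -81213.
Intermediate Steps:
b(u) = -7 + u/4
Z(H) = -9 (Z(H) = -3 - 1*6 = -3 - 6 = -9)
S = -25/4 (S = (-7 + (¼)*3) - 1*0 = (-7 + ¾) + 0 = -25/4 + 0 = -25/4 ≈ -6.2500)
q(C) = C²/2 (q(C) = (C*C)/2 = C²/2)
-16*(q(Z(-1)*(S - 5)) - 50) = -16*((-9*(-25/4 - 5))²/2 - 50) = -16*((-9*(-45/4))²/2 - 50) = -16*((405/4)²/2 - 50) = -16*((½)*(164025/16) - 50) = -16*(164025/32 - 50) = -16*162425/32 = -162425/2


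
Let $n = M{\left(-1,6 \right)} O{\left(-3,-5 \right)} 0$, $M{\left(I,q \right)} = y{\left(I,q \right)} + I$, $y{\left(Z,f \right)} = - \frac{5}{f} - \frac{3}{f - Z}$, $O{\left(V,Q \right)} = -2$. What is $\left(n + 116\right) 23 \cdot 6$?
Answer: $16008$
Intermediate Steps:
$M{\left(I,q \right)} = I + \frac{- 5 I + 8 q}{q \left(I - q\right)}$ ($M{\left(I,q \right)} = \frac{- 5 I + 8 q}{q \left(I - q\right)} + I = I + \frac{- 5 I + 8 q}{q \left(I - q\right)}$)
$n = 0$ ($n = \frac{\left(-5\right) \left(-1\right) + 8 \cdot 6 - 6 \left(-1 - 6\right)}{6 \left(-1 - 6\right)} \left(-2\right) 0 = \frac{5 + 48 - 6 \left(-1 - 6\right)}{6 \left(-1 - 6\right)} \left(-2\right) 0 = \frac{5 + 48 - 6 \left(-7\right)}{6 \left(-7\right)} \left(-2\right) 0 = \frac{1}{6} \left(- \frac{1}{7}\right) \left(5 + 48 + 42\right) \left(-2\right) 0 = \frac{1}{6} \left(- \frac{1}{7}\right) 95 \left(-2\right) 0 = \left(- \frac{95}{42}\right) \left(-2\right) 0 = \frac{95}{21} \cdot 0 = 0$)
$\left(n + 116\right) 23 \cdot 6 = \left(0 + 116\right) 23 \cdot 6 = 116 \cdot 138 = 16008$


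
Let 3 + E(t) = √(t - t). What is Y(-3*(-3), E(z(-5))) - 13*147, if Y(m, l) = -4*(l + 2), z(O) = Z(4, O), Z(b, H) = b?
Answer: -1907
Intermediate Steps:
z(O) = 4
E(t) = -3 (E(t) = -3 + √(t - t) = -3 + √0 = -3 + 0 = -3)
Y(m, l) = -8 - 4*l (Y(m, l) = -4*(2 + l) = -8 - 4*l)
Y(-3*(-3), E(z(-5))) - 13*147 = (-8 - 4*(-3)) - 13*147 = (-8 + 12) - 1911 = 4 - 1911 = -1907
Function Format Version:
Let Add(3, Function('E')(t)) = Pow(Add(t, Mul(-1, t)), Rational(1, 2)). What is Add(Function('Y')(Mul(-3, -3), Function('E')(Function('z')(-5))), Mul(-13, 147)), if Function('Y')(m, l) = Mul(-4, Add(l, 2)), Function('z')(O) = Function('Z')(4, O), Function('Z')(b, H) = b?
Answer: -1907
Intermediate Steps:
Function('z')(O) = 4
Function('E')(t) = -3 (Function('E')(t) = Add(-3, Pow(Add(t, Mul(-1, t)), Rational(1, 2))) = Add(-3, Pow(0, Rational(1, 2))) = Add(-3, 0) = -3)
Function('Y')(m, l) = Add(-8, Mul(-4, l)) (Function('Y')(m, l) = Mul(-4, Add(2, l)) = Add(-8, Mul(-4, l)))
Add(Function('Y')(Mul(-3, -3), Function('E')(Function('z')(-5))), Mul(-13, 147)) = Add(Add(-8, Mul(-4, -3)), Mul(-13, 147)) = Add(Add(-8, 12), -1911) = Add(4, -1911) = -1907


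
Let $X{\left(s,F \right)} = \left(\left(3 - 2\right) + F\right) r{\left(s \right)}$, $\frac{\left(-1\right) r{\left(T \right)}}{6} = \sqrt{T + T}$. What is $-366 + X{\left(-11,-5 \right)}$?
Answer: $-366 + 24 i \sqrt{22} \approx -366.0 + 112.57 i$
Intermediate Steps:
$r{\left(T \right)} = - 6 \sqrt{2} \sqrt{T}$ ($r{\left(T \right)} = - 6 \sqrt{T + T} = - 6 \sqrt{2 T} = - 6 \sqrt{2} \sqrt{T}$)
$X{\left(s,F \right)} = - 6 \sqrt{2} \sqrt{s} \left(1 + F\right)$ ($X{\left(s,F \right)} = \left(\left(3 - 2\right) + F\right) \left(- 6 \sqrt{2} \sqrt{s}\right) = \left(1 + F\right) \left(- 6 \sqrt{2} \sqrt{s}\right) = - 6 \sqrt{2} \sqrt{s} \left(1 + F\right)$)
$-366 + X{\left(-11,-5 \right)} = -366 + 6 \sqrt{2} \sqrt{-11} \left(-1 - -5\right) = -366 + 6 \sqrt{2} i \sqrt{11} \left(-1 + 5\right) = -366 + 6 \sqrt{2} i \sqrt{11} \cdot 4 = -366 + 24 i \sqrt{22}$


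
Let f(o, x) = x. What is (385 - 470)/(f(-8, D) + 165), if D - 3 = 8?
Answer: -85/176 ≈ -0.48295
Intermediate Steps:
D = 11 (D = 3 + 8 = 11)
(385 - 470)/(f(-8, D) + 165) = (385 - 470)/(11 + 165) = -85/176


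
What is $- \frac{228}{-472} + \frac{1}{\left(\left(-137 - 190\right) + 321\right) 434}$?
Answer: $\frac{74155}{153636} \approx 0.48267$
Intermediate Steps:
$- \frac{228}{-472} + \frac{1}{\left(\left(-137 - 190\right) + 321\right) 434} = \left(-228\right) \left(- \frac{1}{472}\right) + \frac{1}{\left(-137 - 190\right) + 321} \cdot \frac{1}{434} = \frac{57}{118} + \frac{1}{-327 + 321} \cdot \frac{1}{434} = \frac{57}{118} + \frac{1}{-6} \cdot \frac{1}{434} = \frac{57}{118} - \frac{1}{2604} = \frac{74155}{153636}$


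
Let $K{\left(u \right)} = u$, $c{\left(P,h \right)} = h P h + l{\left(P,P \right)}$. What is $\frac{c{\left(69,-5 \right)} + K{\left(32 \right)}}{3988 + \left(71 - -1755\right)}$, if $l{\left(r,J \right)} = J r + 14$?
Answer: $\frac{3266}{2907} \approx 1.1235$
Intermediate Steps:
$l{\left(r,J \right)} = 14 + J r$
$c{\left(P,h \right)} = 14 + P^{2} + P h^{2}$ ($c{\left(P,h \right)} = h P h + \left(14 + P P\right) = P h h + \left(14 + P^{2}\right) = P h^{2} + \left(14 + P^{2}\right) = 14 + P^{2} + P h^{2}$)
$\frac{c{\left(69,-5 \right)} + K{\left(32 \right)}}{3988 + \left(71 - -1755\right)} = \frac{\left(14 + 69^{2} + 69 \left(-5\right)^{2}\right) + 32}{3988 + \left(71 - -1755\right)} = \frac{\left(14 + 4761 + 69 \cdot 25\right) + 32}{3988 + \left(71 + 1755\right)} = \frac{\left(14 + 4761 + 1725\right) + 32}{3988 + 1826} = \frac{6500 + 32}{5814} = 6532 \cdot \frac{1}{5814} = \frac{3266}{2907}$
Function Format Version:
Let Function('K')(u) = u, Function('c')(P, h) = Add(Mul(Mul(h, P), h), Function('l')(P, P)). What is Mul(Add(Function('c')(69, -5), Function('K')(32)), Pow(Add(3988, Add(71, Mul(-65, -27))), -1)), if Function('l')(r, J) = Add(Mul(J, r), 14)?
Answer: Rational(3266, 2907) ≈ 1.1235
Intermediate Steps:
Function('l')(r, J) = Add(14, Mul(J, r))
Function('c')(P, h) = Add(14, Pow(P, 2), Mul(P, Pow(h, 2))) (Function('c')(P, h) = Add(Mul(Mul(h, P), h), Add(14, Mul(P, P))) = Add(Mul(Mul(P, h), h), Add(14, Pow(P, 2))) = Add(Mul(P, Pow(h, 2)), Add(14, Pow(P, 2))) = Add(14, Pow(P, 2), Mul(P, Pow(h, 2))))
Mul(Add(Function('c')(69, -5), Function('K')(32)), Pow(Add(3988, Add(71, Mul(-65, -27))), -1)) = Mul(Add(Add(14, Pow(69, 2), Mul(69, Pow(-5, 2))), 32), Pow(Add(3988, Add(71, Mul(-65, -27))), -1)) = Mul(Add(Add(14, 4761, Mul(69, 25)), 32), Pow(Add(3988, Add(71, 1755)), -1)) = Mul(Add(Add(14, 4761, 1725), 32), Pow(Add(3988, 1826), -1)) = Mul(Add(6500, 32), Pow(5814, -1)) = Mul(6532, Rational(1, 5814)) = Rational(3266, 2907)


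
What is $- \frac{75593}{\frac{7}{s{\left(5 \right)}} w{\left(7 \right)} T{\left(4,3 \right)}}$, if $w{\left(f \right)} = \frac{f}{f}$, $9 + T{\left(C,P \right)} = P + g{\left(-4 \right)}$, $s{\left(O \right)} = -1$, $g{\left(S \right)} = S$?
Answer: $- \frac{10799}{10} \approx -1079.9$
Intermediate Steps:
$T{\left(C,P \right)} = -13 + P$ ($T{\left(C,P \right)} = -9 + \left(P - 4\right) = -9 + \left(-4 + P\right) = -13 + P$)
$w{\left(f \right)} = 1$
$- \frac{75593}{\frac{7}{s{\left(5 \right)}} w{\left(7 \right)} T{\left(4,3 \right)}} = - \frac{75593}{\frac{7}{-1} \cdot 1 \left(-13 + 3\right)} = - \frac{75593}{7 \left(-1\right) 1 \left(-10\right)} = - \frac{75593}{\left(-7\right) 1 \left(-10\right)} = - \frac{75593}{\left(-7\right) \left(-10\right)} = - \frac{75593}{70} = \left(-75593\right) \frac{1}{70} = - \frac{10799}{10}$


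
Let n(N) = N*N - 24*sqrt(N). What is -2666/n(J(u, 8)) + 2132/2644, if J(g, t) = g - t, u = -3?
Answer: 3*(-565911*I + 4264*sqrt(11))/(661*(24*sqrt(11) + 121*I)) ≈ -14.572 - 10.116*I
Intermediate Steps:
n(N) = N**2 - 24*sqrt(N)
-2666/n(J(u, 8)) + 2132/2644 = -2666/((-3 - 1*8)**2 - 24*sqrt(-3 - 1*8)) + 2132/2644 = -2666/((-3 - 8)**2 - 24*sqrt(-3 - 8)) + 2132*(1/2644) = -2666/((-11)**2 - 24*I*sqrt(11)) + 533/661 = -2666/(121 - 24*I*sqrt(11)) + 533/661 = 533/661 - 2666/(121 - 24*I*sqrt(11))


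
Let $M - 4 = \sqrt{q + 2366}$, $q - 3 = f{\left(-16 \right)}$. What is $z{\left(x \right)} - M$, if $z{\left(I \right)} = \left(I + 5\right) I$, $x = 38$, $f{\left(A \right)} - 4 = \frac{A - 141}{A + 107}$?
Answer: $1630 - \frac{\sqrt{19636526}}{91} \approx 1581.3$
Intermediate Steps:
$f{\left(A \right)} = 4 + \frac{-141 + A}{107 + A}$ ($f{\left(A \right)} = 4 + \frac{A - 141}{A + 107} = 4 + \frac{-141 + A}{107 + A}$)
$q = \frac{480}{91}$ ($q = 3 + \frac{287 + 5 \left(-16\right)}{107 - 16} = 3 + \frac{287 - 80}{91} = 3 + \frac{1}{91} \cdot 207 = 3 + \frac{207}{91} = \frac{480}{91} \approx 5.2747$)
$z{\left(I \right)} = I \left(5 + I\right)$ ($z{\left(I \right)} = \left(5 + I\right) I = I \left(5 + I\right)$)
$M = 4 + \frac{\sqrt{19636526}}{91}$ ($M = 4 + \sqrt{\frac{480}{91} + 2366} = 4 + \sqrt{\frac{215786}{91}} = 4 + \frac{\sqrt{19636526}}{91} \approx 52.696$)
$z{\left(x \right)} - M = 38 \left(5 + 38\right) - \left(4 + \frac{\sqrt{19636526}}{91}\right) = 38 \cdot 43 - \left(4 + \frac{\sqrt{19636526}}{91}\right) = 1634 - \left(4 + \frac{\sqrt{19636526}}{91}\right) = 1630 - \frac{\sqrt{19636526}}{91}$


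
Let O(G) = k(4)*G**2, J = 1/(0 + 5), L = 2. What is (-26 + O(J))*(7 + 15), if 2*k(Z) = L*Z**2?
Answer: -13948/25 ≈ -557.92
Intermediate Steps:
J = 1/5 ≈ 0.20000
k(Z) = Z**2 (k(Z) = (2*Z**2)/2 = Z**2)
O(G) = 16*G**2 (O(G) = 4**2*G**2 = 16*G**2)
(-26 + O(J))*(7 + 15) = (-26 + 16*(1/5)**2)*(7 + 15) = (-26 + 16*(1/25))*22 = (-26 + 16/25)*22 = -634/25*22 = -13948/25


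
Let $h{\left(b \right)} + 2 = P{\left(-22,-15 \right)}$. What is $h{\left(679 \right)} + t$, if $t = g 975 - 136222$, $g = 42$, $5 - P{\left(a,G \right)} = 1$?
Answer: $-95270$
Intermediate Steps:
$P{\left(a,G \right)} = 4$ ($P{\left(a,G \right)} = 5 - 1 = 4$)
$h{\left(b \right)} = 2$ ($h{\left(b \right)} = -2 + 4 = 2$)
$t = -95272$ ($t = 42 \cdot 975 - 136222 = 40950 - 136222 = -95272$)
$h{\left(679 \right)} + t = 2 - 95272 = -95270$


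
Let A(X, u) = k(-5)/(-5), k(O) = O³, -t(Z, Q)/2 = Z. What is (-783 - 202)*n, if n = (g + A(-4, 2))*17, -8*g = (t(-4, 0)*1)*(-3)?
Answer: -468860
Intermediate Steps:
t(Z, Q) = -2*Z
A(X, u) = 25 (A(X, u) = (-5)³/(-5) = -125*(-⅕) = 25)
g = 3 (g = --2*(-4)*1*(-3)/8 = -8*1*(-3)/8 = -(-3) = -⅛*(-24) = 3)
n = 476 (n = (3 + 25)*17 = 28*17 = 476)
(-783 - 202)*n = (-783 - 202)*476 = -985*476 = -468860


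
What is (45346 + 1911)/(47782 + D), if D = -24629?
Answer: 47257/23153 ≈ 2.0411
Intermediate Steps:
(45346 + 1911)/(47782 + D) = (45346 + 1911)/(47782 - 24629) = 47257/23153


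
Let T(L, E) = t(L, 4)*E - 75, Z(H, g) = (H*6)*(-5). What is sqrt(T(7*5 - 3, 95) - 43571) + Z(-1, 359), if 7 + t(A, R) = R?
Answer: 30 + I*sqrt(43931) ≈ 30.0 + 209.6*I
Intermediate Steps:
Z(H, g) = -30*H (Z(H, g) = (6*H)*(-5) = -30*H)
t(A, R) = -7 + R
T(L, E) = -75 - 3*E (T(L, E) = (-7 + 4)*E - 75 = -3*E - 75 = -75 - 3*E)
sqrt(T(7*5 - 3, 95) - 43571) + Z(-1, 359) = sqrt((-75 - 3*95) - 43571) - 30*(-1) = sqrt((-75 - 285) - 43571) + 30 = sqrt(-360 - 43571) + 30 = sqrt(-43931) + 30 = I*sqrt(43931) + 30 = 30 + I*sqrt(43931)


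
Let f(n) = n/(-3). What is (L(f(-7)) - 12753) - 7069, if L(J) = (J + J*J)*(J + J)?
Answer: -534214/27 ≈ -19786.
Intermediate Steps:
f(n) = -n/3 (f(n) = n*(-1/3) = -n/3)
L(J) = 2*J*(J + J**2) (L(J) = (J + J**2)*(2*J) = 2*J*(J + J**2))
(L(f(-7)) - 12753) - 7069 = (2*(-1/3*(-7))**2*(1 - 1/3*(-7)) - 12753) - 7069 = (2*(7/3)**2*(1 + 7/3) - 12753) - 7069 = (2*(49/9)*(10/3) - 12753) - 7069 = (980/27 - 12753) - 7069 = -343351/27 - 7069 = -534214/27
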